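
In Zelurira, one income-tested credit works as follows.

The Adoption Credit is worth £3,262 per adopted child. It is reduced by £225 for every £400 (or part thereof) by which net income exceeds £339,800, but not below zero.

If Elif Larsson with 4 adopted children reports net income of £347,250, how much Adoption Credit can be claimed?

Adoption Credit: base = 4 × £3,262 = £13,048. income exceeds £339,800 by £7,450, which is 19 full-or-partial £400 increments; reduction = 19 × £225 = £4,275, leaving £8,773.

£8,773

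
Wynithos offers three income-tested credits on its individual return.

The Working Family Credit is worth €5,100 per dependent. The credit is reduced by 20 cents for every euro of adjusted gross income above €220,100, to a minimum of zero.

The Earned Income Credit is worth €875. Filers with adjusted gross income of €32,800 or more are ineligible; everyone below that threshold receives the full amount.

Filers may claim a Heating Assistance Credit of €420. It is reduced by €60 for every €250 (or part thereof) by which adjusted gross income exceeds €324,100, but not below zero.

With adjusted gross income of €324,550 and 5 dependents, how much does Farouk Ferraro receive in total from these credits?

€4,910

Working Family Credit: base = 5 × €5,100 = €25,500. 20% of the €104,450 excess over €220,100 is €20,890; credit = €25,500 − €20,890 = €4,610.
Earned Income Credit: €324,550 meets or exceeds the €32,800 cutoff, so the credit is €0.
Heating Assistance Credit: income exceeds €324,100 by €450, which is 2 full-or-partial €250 increments; reduction = 2 × €60 = €120, leaving €300.
Total: €4,610 + €0 + €300 = €4,910.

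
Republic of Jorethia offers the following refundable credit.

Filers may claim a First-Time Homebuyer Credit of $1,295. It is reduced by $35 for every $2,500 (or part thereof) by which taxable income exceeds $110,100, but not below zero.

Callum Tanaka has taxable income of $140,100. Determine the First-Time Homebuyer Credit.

First-Time Homebuyer Credit: income exceeds $110,100 by $30,000, which is 12 full-or-partial $2,500 increments; reduction = 12 × $35 = $420, leaving $875.

$875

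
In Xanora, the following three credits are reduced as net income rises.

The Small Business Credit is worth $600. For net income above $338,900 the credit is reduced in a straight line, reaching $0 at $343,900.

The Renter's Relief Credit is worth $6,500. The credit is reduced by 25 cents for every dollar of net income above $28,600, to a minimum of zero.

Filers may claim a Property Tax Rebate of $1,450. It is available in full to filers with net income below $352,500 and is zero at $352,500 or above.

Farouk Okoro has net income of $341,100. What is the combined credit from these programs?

$1,786

Small Business Credit: $341,100 is $2,200 into a $5,000 phase-out range, leaving 2,800/5,000 of the credit: $600 × 2,800/5,000 = $336.
Renter's Relief Credit: 25% of the $312,500 excess over $28,600 is $78,125 ≥ base, so the credit is $0.
Property Tax Rebate: $341,100 is below the $352,500 cutoff, so the full $1,450 applies.
Total: $336 + $0 + $1,450 = $1,786.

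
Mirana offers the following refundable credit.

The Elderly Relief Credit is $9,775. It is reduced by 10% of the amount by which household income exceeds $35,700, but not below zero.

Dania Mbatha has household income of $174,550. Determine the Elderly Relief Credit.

$0

Elderly Relief Credit: 10% of the $138,850 excess over $35,700 is $13,885 ≥ base, so the credit is $0.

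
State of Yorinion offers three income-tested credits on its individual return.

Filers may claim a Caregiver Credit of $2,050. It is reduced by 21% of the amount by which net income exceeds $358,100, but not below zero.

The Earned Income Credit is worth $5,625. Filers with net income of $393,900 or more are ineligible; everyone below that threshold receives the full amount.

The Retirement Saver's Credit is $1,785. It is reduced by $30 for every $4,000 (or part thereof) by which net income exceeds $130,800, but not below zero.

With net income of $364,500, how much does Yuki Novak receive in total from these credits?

Caregiver Credit: 21% of the $6,400 excess over $358,100 is $1,344; credit = $2,050 − $1,344 = $706.
Earned Income Credit: $364,500 is below the $393,900 cutoff, so the full $5,625 applies.
Retirement Saver's Credit: income exceeds $130,800 by $233,700, which is 59 full-or-partial $4,000 increments; reduction = 59 × $30 = $1,770, leaving $15.
Total: $706 + $5,625 + $15 = $6,346.

$6,346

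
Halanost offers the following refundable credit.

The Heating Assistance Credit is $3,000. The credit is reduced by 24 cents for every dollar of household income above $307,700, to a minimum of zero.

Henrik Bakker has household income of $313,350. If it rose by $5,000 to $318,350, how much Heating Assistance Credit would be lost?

At $313,350 — 24% of the $5,650 excess over $307,700 is $1,356; credit = $3,000 − $1,356 = $1,644.
At $318,350 — 24% of the $10,650 excess over $307,700 is $2,556; credit = $3,000 − $2,556 = $444.
Lost: $1,644 − $444 = $1,200.

$1,200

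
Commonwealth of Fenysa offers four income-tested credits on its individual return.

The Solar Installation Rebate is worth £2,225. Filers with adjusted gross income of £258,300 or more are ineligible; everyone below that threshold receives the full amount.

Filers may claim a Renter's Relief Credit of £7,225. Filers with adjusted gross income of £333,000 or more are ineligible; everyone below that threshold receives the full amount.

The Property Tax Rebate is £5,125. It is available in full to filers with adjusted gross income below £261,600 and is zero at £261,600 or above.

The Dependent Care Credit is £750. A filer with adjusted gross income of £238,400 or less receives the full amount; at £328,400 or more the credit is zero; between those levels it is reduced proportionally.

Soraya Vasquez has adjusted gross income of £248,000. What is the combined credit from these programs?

Solar Installation Rebate: £248,000 is below the £258,300 cutoff, so the full £2,225 applies.
Renter's Relief Credit: £248,000 is below the £333,000 cutoff, so the full £7,225 applies.
Property Tax Rebate: £248,000 is below the £261,600 cutoff, so the full £5,125 applies.
Dependent Care Credit: £248,000 is £9,600 into a £90,000 phase-out range, leaving 80,400/90,000 of the credit: £750 × 80,400/90,000 = £670.
Total: £2,225 + £7,225 + £5,125 + £670 = £15,245.

£15,245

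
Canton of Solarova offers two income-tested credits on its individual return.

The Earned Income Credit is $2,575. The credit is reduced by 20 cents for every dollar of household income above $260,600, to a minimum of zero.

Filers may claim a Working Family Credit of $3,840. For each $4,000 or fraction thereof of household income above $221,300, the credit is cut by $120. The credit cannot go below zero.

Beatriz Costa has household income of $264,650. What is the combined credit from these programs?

$4,285

Earned Income Credit: 20% of the $4,050 excess over $260,600 is $810; credit = $2,575 − $810 = $1,765.
Working Family Credit: income exceeds $221,300 by $43,350, which is 11 full-or-partial $4,000 increments; reduction = 11 × $120 = $1,320, leaving $2,520.
Total: $1,765 + $2,520 = $4,285.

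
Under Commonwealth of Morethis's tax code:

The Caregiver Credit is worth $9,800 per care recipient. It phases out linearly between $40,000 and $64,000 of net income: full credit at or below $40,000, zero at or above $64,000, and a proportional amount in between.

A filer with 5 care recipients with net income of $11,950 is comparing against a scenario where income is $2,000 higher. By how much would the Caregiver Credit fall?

$0

At $11,950 — base = 5 × $9,800 = $49,000. $11,950 is at or below the $40,000 threshold, so the full $49,000 applies.
At $13,950 — base = 5 × $9,800 = $49,000. $13,950 is at or below the $40,000 threshold, so the full $49,000 applies.
Lost: $49,000 − $49,000 = $0.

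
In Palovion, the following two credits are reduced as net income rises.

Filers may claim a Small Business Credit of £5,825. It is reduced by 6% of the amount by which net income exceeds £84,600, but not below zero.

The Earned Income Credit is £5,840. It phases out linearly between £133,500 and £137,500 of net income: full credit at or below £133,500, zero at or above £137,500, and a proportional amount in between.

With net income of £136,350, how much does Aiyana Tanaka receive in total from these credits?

Small Business Credit: 6% of the £51,750 excess over £84,600 is £3,105; credit = £5,825 − £3,105 = £2,720.
Earned Income Credit: £136,350 is £2,850 into a £4,000 phase-out range, leaving 1,150/4,000 of the credit: £5,840 × 1,150/4,000 = £1,679.
Total: £2,720 + £1,679 = £4,399.

£4,399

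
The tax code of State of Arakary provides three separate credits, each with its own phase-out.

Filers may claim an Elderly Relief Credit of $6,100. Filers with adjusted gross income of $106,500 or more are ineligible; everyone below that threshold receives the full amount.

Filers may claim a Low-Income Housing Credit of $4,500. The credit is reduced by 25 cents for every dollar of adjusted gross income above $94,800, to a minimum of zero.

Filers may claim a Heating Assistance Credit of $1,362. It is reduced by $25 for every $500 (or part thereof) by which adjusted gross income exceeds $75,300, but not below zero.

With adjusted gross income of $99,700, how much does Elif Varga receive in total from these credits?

Elderly Relief Credit: $99,700 is below the $106,500 cutoff, so the full $6,100 applies.
Low-Income Housing Credit: 25% of the $4,900 excess over $94,800 is $1,225; credit = $4,500 − $1,225 = $3,275.
Heating Assistance Credit: income exceeds $75,300 by $24,400, which is 49 full-or-partial $500 increments; reduction = 49 × $25 = $1,225, leaving $137.
Total: $6,100 + $3,275 + $137 = $9,512.

$9,512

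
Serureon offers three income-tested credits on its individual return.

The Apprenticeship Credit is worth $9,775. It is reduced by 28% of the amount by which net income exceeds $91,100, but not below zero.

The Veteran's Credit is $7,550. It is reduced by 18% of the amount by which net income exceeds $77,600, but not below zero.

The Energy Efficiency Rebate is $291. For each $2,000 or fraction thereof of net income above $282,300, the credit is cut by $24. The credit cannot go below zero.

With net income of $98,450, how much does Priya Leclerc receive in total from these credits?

Apprenticeship Credit: 28% of the $7,350 excess over $91,100 is $2,058; credit = $9,775 − $2,058 = $7,717.
Veteran's Credit: 18% of the $20,850 excess over $77,600 is $3,753; credit = $7,550 − $3,753 = $3,797.
Energy Efficiency Rebate: $98,450 is at or below the $282,300 threshold, so the full $291 applies.
Total: $7,717 + $3,797 + $291 = $11,805.

$11,805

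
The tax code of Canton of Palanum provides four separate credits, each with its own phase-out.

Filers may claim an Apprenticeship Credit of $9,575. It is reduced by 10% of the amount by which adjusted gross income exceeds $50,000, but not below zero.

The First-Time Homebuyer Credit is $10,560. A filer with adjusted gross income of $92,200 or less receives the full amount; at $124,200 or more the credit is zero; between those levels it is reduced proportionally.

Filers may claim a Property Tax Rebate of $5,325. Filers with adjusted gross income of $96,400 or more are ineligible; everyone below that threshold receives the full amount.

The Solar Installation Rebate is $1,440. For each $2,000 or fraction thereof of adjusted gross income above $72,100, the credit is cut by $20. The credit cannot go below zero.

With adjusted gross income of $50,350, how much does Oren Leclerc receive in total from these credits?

$26,865

Apprenticeship Credit: 10% of the $350 excess over $50,000 is $35; credit = $9,575 − $35 = $9,540.
First-Time Homebuyer Credit: $50,350 is at or below the $92,200 threshold, so the full $10,560 applies.
Property Tax Rebate: $50,350 is below the $96,400 cutoff, so the full $5,325 applies.
Solar Installation Rebate: $50,350 is at or below the $72,100 threshold, so the full $1,440 applies.
Total: $9,540 + $10,560 + $5,325 + $1,440 = $26,865.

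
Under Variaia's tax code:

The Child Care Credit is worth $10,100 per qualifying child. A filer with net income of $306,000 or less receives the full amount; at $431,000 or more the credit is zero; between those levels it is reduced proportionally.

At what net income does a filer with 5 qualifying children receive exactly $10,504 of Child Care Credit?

Full credit = 5 × $10,100 = $50,500.
$10,504 is 10,504/50,500 of the full $50,500, so 39,996/50,500 of the $125,000 range has been used: income = $306,000 + $125,000 × 39,996/50,500 = $405,000.

$405,000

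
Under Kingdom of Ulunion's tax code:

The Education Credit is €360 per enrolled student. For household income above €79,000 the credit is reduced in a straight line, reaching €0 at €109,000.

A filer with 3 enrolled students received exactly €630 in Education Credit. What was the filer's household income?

Full credit = 3 × €360 = €1,080.
€630 is 630/1,080 of the full €1,080, so 450/1,080 of the €30,000 range has been used: income = €79,000 + €30,000 × 450/1,080 = €91,500.

€91,500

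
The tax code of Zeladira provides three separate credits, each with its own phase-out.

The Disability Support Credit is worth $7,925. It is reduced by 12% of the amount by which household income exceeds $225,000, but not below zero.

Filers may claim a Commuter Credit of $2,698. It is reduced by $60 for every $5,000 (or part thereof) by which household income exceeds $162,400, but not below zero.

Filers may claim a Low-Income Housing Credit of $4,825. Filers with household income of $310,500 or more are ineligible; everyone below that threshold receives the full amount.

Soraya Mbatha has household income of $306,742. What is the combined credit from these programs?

$5,783

Disability Support Credit: 12% of the $81,742 excess over $225,000 is $9,809.04 ≥ base, so the credit is $0.
Commuter Credit: income exceeds $162,400 by $144,342, which is 29 full-or-partial $5,000 increments; reduction = 29 × $60 = $1,740, leaving $958.
Low-Income Housing Credit: $306,742 is below the $310,500 cutoff, so the full $4,825 applies.
Total: $0 + $958 + $4,825 = $5,783.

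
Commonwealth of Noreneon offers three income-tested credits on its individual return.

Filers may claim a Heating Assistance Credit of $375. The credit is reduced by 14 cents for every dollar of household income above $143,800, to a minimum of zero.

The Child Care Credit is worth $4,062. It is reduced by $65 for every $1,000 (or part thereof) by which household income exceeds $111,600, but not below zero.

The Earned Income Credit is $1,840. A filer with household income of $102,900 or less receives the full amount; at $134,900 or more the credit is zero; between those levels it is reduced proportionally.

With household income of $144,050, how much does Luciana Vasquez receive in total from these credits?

$2,257

Heating Assistance Credit: 14% of the $250 excess over $143,800 is $35; credit = $375 − $35 = $340.
Child Care Credit: income exceeds $111,600 by $32,450, which is 33 full-or-partial $1,000 increments; reduction = 33 × $65 = $2,145, leaving $1,917.
Earned Income Credit: $144,050 is at or above $134,900, so the credit is $0.
Total: $340 + $1,917 + $0 = $2,257.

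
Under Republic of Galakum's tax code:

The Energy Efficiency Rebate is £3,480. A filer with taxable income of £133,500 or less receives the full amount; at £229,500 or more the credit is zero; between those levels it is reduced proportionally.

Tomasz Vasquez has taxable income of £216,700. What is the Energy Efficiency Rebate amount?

Energy Efficiency Rebate: £216,700 is £83,200 into a £96,000 phase-out range, leaving 12,800/96,000 of the credit: £3,480 × 12,800/96,000 = £464.

£464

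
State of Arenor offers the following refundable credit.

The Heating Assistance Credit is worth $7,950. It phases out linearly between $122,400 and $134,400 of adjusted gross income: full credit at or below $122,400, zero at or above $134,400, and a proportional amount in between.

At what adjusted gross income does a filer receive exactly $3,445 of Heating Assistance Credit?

$3,445 is 3,445/7,950 of the full $7,950, so 4,505/7,950 of the $12,000 range has been used: income = $122,400 + $12,000 × 4,505/7,950 = $129,200.

$129,200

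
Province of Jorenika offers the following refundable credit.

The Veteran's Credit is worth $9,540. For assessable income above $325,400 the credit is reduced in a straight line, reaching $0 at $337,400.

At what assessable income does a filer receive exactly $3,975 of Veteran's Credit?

$332,400

$3,975 is 3,975/9,540 of the full $9,540, so 5,565/9,540 of the $12,000 range has been used: income = $325,400 + $12,000 × 5,565/9,540 = $332,400.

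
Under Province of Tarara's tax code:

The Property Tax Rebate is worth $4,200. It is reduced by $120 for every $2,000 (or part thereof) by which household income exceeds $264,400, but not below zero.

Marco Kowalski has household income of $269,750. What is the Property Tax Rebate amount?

$3,840

Property Tax Rebate: income exceeds $264,400 by $5,350, which is 3 full-or-partial $2,000 increments; reduction = 3 × $120 = $360, leaving $3,840.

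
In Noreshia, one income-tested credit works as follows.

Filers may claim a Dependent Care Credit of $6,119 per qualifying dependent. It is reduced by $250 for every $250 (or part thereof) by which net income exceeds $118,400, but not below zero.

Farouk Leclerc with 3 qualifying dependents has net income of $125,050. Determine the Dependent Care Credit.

Dependent Care Credit: base = 3 × $6,119 = $18,357. income exceeds $118,400 by $6,650, which is 27 full-or-partial $250 increments; reduction = 27 × $250 = $6,750, leaving $11,607.

$11,607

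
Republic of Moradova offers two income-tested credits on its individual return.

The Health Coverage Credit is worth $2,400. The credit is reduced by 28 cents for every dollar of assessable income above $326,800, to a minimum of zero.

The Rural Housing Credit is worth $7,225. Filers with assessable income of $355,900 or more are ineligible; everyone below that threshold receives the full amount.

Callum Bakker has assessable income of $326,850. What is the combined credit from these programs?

$9,611

Health Coverage Credit: 28% of the $50 excess over $326,800 is $14; credit = $2,400 − $14 = $2,386.
Rural Housing Credit: $326,850 is below the $355,900 cutoff, so the full $7,225 applies.
Total: $2,386 + $7,225 = $9,611.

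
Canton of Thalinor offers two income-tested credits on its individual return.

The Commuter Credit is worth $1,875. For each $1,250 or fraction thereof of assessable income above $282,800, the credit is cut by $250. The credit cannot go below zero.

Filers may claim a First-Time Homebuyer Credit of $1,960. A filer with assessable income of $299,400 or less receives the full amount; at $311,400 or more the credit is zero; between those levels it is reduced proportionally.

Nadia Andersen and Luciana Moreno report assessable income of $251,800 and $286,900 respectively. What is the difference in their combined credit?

Nadia ($251,800): Commuter Credit: $251,800 is at or below the $282,800 threshold, so the full $1,875 applies. First-Time Homebuyer Credit: $251,800 is at or below the $299,400 threshold, so the full $1,960 applies. total $1,875 + $1,960 = $3,835
Luciana ($286,900): Commuter Credit: income exceeds $282,800 by $4,100, which is 4 full-or-partial $1,250 increments; reduction = 4 × $250 = $1,000, leaving $875. First-Time Homebuyer Credit: $286,900 is at or below the $299,400 threshold, so the full $1,960 applies. total $875 + $1,960 = $2,835
Difference: |$3,835 − $2,835| = $1,000.

$1,000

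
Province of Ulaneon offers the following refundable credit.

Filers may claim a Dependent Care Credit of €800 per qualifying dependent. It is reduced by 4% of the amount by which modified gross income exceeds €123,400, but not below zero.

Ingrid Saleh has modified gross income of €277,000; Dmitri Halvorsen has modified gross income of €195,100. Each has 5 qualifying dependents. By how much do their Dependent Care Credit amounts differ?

Ingrid (€277,000): Dependent Care Credit: base = 5 × €800 = €4,000. 4% of the €153,600 excess over €123,400 is €6,144 ≥ base, so the credit is €0.
Dmitri (€195,100): Dependent Care Credit: base = 5 × €800 = €4,000. 4% of the €71,700 excess over €123,400 is €2,868; credit = €4,000 − €2,868 = €1,132.
Difference: |€0 − €1,132| = €1,132.

€1,132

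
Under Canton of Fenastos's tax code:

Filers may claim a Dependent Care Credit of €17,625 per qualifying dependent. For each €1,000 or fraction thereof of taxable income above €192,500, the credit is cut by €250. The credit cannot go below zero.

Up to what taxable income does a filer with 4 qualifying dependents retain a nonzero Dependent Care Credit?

Full credit = 4 × €17,625 = €70,500.
After 281 increments the reduction is 281 × €250 = €70,250, leaving €250; one more increment wipes it out. Increment 281 ends at excess 281 × €1,000 = €281,000, so the highest qualifying income is €192,500 + €281,000 = €473,500.

€473,500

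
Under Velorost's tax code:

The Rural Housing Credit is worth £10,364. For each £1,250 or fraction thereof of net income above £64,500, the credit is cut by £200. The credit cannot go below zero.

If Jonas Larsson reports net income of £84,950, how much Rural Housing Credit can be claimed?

£6,964

Rural Housing Credit: income exceeds £64,500 by £20,450, which is 17 full-or-partial £1,250 increments; reduction = 17 × £200 = £3,400, leaving £6,964.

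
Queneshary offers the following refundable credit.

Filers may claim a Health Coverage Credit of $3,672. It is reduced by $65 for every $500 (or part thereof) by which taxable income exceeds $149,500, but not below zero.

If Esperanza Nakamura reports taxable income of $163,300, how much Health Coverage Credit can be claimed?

$1,852

Health Coverage Credit: income exceeds $149,500 by $13,800, which is 28 full-or-partial $500 increments; reduction = 28 × $65 = $1,820, leaving $1,852.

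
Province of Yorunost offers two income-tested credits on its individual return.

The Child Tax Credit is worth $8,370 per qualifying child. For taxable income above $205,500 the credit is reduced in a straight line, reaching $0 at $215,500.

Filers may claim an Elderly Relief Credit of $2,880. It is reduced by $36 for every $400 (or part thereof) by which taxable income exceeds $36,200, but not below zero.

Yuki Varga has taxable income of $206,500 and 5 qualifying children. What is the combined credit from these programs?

$37,665

Child Tax Credit: base = 5 × $8,370 = $41,850. $206,500 is $1,000 into a $10,000 phase-out range, leaving 9,000/10,000 of the credit: $41,850 × 9,000/10,000 = $37,665.
Elderly Relief Credit: income exceeds $36,200 by $170,300 → 426 increments × $36 = $15,336 ≥ base, so the credit is $0.
Total: $37,665 + $0 = $37,665.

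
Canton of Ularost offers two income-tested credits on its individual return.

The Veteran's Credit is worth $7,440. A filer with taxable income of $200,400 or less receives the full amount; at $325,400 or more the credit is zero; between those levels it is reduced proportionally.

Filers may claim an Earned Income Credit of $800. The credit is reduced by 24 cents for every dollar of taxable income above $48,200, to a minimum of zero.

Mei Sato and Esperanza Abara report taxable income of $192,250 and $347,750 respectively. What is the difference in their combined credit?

$7,440

Mei ($192,250): Veteran's Credit: $192,250 is at or below the $200,400 threshold, so the full $7,440 applies. Earned Income Credit: 24% of the $144,050 excess over $48,200 is $34,572 ≥ base, so the credit is $0. total $7,440 + $0 = $7,440
Esperanza ($347,750): Veteran's Credit: $347,750 is at or above $325,400, so the credit is $0. Earned Income Credit: 24% of the $299,550 excess over $48,200 is $71,892 ≥ base, so the credit is $0. total $0 + $0 = $0
Difference: |$7,440 − $0| = $7,440.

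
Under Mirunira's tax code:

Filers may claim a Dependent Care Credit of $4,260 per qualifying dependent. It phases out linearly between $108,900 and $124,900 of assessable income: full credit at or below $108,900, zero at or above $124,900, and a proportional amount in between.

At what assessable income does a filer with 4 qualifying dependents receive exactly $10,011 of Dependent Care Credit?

Full credit = 4 × $4,260 = $17,040.
$10,011 is 10,011/17,040 of the full $17,040, so 7,029/17,040 of the $16,000 range has been used: income = $108,900 + $16,000 × 7,029/17,040 = $115,500.

$115,500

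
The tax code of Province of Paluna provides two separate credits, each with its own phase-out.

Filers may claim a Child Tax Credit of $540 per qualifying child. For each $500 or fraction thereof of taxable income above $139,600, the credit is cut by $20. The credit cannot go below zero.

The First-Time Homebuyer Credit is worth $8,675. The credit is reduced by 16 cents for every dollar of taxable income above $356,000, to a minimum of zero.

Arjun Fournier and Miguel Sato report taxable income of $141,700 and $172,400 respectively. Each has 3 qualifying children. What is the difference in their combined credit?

Arjun ($141,700): Child Tax Credit: base = 3 × $540 = $1,620. income exceeds $139,600 by $2,100, which is 5 full-or-partial $500 increments; reduction = 5 × $20 = $100, leaving $1,520. First-Time Homebuyer Credit: $141,700 is at or below the $356,000 threshold, so the full $8,675 applies. total $1,520 + $8,675 = $10,195
Miguel ($172,400): Child Tax Credit: base = 3 × $540 = $1,620. income exceeds $139,600 by $32,800, which is 66 full-or-partial $500 increments; reduction = 66 × $20 = $1,320, leaving $300. First-Time Homebuyer Credit: $172,400 is at or below the $356,000 threshold, so the full $8,675 applies. total $300 + $8,675 = $8,975
Difference: |$10,195 − $8,975| = $1,220.

$1,220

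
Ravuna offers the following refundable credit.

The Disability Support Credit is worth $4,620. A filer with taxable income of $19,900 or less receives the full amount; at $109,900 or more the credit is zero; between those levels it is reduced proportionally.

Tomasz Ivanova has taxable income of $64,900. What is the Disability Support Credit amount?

Disability Support Credit: $64,900 is $45,000 into a $90,000 phase-out range, leaving 45,000/90,000 of the credit: $4,620 × 45,000/90,000 = $2,310.

$2,310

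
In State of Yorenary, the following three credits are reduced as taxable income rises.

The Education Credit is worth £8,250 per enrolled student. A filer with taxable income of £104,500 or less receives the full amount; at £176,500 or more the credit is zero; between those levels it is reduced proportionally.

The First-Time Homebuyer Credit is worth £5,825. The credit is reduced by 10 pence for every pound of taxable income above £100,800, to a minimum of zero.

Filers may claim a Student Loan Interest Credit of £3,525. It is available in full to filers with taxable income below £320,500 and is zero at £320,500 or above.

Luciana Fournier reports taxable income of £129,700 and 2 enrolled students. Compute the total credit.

Education Credit: base = 2 × £8,250 = £16,500. £129,700 is £25,200 into a £72,000 phase-out range, leaving 46,800/72,000 of the credit: £16,500 × 46,800/72,000 = £10,725.
First-Time Homebuyer Credit: 10% of the £28,900 excess over £100,800 is £2,890; credit = £5,825 − £2,890 = £2,935.
Student Loan Interest Credit: £129,700 is below the £320,500 cutoff, so the full £3,525 applies.
Total: £10,725 + £2,935 + £3,525 = £17,185.

£17,185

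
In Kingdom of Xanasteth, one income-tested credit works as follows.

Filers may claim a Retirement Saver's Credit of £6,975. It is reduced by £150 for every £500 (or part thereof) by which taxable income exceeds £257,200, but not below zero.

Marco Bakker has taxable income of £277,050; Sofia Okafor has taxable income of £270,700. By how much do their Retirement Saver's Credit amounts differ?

£1,950

Marco (£277,050): Retirement Saver's Credit: income exceeds £257,200 by £19,850, which is 40 full-or-partial £500 increments; reduction = 40 × £150 = £6,000, leaving £975.
Sofia (£270,700): Retirement Saver's Credit: income exceeds £257,200 by £13,500, which is 27 full-or-partial £500 increments; reduction = 27 × £150 = £4,050, leaving £2,925.
Difference: |£975 − £2,925| = £1,950.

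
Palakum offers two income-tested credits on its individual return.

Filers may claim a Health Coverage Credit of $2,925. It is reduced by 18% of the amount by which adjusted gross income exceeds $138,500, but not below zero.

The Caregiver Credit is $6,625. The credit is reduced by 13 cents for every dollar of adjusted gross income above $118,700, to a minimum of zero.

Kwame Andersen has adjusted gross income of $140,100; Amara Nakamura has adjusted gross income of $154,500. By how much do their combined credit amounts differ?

$4,464

Kwame ($140,100): Health Coverage Credit: 18% of the $1,600 excess over $138,500 is $288; credit = $2,925 − $288 = $2,637. Caregiver Credit: 13% of the $21,400 excess over $118,700 is $2,782; credit = $6,625 − $2,782 = $3,843. total $2,637 + $3,843 = $6,480
Amara ($154,500): Health Coverage Credit: 18% of the $16,000 excess over $138,500 is $2,880; credit = $2,925 − $2,880 = $45. Caregiver Credit: 13% of the $35,800 excess over $118,700 is $4,654; credit = $6,625 − $4,654 = $1,971. total $45 + $1,971 = $2,016
Difference: |$6,480 − $2,016| = $4,464.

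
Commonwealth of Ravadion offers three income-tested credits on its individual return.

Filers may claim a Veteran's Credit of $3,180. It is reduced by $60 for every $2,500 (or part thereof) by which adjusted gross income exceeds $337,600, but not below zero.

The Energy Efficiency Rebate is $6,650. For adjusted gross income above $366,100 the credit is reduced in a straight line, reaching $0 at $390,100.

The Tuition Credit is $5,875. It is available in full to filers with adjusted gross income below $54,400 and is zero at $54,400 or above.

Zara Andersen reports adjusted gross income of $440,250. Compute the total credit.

$660

Veteran's Credit: income exceeds $337,600 by $102,650, which is 42 full-or-partial $2,500 increments; reduction = 42 × $60 = $2,520, leaving $660.
Energy Efficiency Rebate: $440,250 is at or above $390,100, so the credit is $0.
Tuition Credit: $440,250 meets or exceeds the $54,400 cutoff, so the credit is $0.
Total: $660 + $0 + $0 = $660.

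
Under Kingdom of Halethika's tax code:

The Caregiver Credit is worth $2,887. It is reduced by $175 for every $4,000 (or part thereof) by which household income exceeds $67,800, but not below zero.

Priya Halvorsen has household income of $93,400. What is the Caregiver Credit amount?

$1,662

Caregiver Credit: income exceeds $67,800 by $25,600, which is 7 full-or-partial $4,000 increments; reduction = 7 × $175 = $1,225, leaving $1,662.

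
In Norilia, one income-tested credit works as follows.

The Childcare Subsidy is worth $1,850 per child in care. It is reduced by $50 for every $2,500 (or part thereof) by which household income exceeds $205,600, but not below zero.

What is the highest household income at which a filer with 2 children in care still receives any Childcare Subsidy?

$388,100

Full credit = 2 × $1,850 = $3,700.
After 73 increments the reduction is 73 × $50 = $3,650, leaving $50; one more increment wipes it out. Increment 73 ends at excess 73 × $2,500 = $182,500, so the highest qualifying income is $205,600 + $182,500 = $388,100.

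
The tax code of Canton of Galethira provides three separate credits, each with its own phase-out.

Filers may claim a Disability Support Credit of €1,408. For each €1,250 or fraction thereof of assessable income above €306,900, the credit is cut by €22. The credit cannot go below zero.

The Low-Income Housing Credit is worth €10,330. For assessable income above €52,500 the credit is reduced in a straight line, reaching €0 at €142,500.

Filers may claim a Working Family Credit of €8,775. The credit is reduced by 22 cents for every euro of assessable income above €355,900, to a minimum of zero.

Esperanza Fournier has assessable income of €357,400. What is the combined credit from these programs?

Disability Support Credit: income exceeds €306,900 by €50,500, which is 41 full-or-partial €1,250 increments; reduction = 41 × €22 = €902, leaving €506.
Low-Income Housing Credit: €357,400 is at or above €142,500, so the credit is €0.
Working Family Credit: 22% of the €1,500 excess over €355,900 is €330; credit = €8,775 − €330 = €8,445.
Total: €506 + €0 + €8,445 = €8,951.

€8,951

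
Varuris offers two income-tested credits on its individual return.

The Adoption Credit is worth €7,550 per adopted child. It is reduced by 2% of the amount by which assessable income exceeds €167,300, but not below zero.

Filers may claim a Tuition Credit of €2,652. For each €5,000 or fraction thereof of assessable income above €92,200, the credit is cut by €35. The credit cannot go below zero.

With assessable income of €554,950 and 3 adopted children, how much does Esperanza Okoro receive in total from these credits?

Adoption Credit: base = 3 × €7,550 = €22,650. 2% of the €387,650 excess over €167,300 is €7,753; credit = €22,650 − €7,753 = €14,897.
Tuition Credit: income exceeds €92,200 by €462,750 → 93 increments × €35 = €3,255 ≥ base, so the credit is €0.
Total: €14,897 + €0 = €14,897.

€14,897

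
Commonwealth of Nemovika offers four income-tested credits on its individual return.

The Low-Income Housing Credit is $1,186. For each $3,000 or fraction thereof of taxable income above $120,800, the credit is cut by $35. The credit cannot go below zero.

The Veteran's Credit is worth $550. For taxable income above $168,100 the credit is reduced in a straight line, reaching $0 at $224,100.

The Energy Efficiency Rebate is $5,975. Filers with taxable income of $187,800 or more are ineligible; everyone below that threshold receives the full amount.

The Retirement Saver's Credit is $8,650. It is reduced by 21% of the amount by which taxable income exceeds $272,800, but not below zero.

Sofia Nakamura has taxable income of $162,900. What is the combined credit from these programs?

Low-Income Housing Credit: income exceeds $120,800 by $42,100, which is 15 full-or-partial $3,000 increments; reduction = 15 × $35 = $525, leaving $661.
Veteran's Credit: $162,900 is at or below the $168,100 threshold, so the full $550 applies.
Energy Efficiency Rebate: $162,900 is below the $187,800 cutoff, so the full $5,975 applies.
Retirement Saver's Credit: $162,900 is at or below the $272,800 threshold, so the full $8,650 applies.
Total: $661 + $550 + $5,975 + $8,650 = $15,836.

$15,836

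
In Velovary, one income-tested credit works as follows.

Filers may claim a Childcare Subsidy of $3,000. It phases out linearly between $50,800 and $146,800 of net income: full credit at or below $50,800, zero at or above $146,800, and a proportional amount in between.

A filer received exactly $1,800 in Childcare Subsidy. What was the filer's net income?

$1,800 is 1,800/3,000 of the full $3,000, so 1,200/3,000 of the $96,000 range has been used: income = $50,800 + $96,000 × 1,200/3,000 = $89,200.

$89,200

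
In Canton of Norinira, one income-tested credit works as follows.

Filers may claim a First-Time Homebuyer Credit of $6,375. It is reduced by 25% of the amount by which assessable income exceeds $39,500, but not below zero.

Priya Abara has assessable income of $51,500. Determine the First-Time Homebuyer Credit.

First-Time Homebuyer Credit: 25% of the $12,000 excess over $39,500 is $3,000; credit = $6,375 − $3,000 = $3,375.

$3,375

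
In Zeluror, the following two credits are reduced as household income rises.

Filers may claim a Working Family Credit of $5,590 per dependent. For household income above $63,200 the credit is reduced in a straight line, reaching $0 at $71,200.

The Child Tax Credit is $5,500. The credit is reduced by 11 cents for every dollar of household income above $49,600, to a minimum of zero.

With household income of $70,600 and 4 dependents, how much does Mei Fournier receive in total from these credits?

Working Family Credit: base = 4 × $5,590 = $22,360. $70,600 is $7,400 into a $8,000 phase-out range, leaving 600/8,000 of the credit: $22,360 × 600/8,000 = $1,677.
Child Tax Credit: 11% of the $21,000 excess over $49,600 is $2,310; credit = $5,500 − $2,310 = $3,190.
Total: $1,677 + $3,190 = $4,867.

$4,867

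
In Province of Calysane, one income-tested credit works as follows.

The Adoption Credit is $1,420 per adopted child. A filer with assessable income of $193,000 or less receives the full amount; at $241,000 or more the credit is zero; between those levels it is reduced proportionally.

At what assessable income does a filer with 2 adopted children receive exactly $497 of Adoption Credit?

$232,600

Full credit = 2 × $1,420 = $2,840.
$497 is 497/2,840 of the full $2,840, so 2,343/2,840 of the $48,000 range has been used: income = $193,000 + $48,000 × 2,343/2,840 = $232,600.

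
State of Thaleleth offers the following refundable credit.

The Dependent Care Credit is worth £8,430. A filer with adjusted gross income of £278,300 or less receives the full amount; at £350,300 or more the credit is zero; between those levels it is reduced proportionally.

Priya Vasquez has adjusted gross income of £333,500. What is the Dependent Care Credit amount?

Dependent Care Credit: £333,500 is £55,200 into a £72,000 phase-out range, leaving 16,800/72,000 of the credit: £8,430 × 16,800/72,000 = £1,967.

£1,967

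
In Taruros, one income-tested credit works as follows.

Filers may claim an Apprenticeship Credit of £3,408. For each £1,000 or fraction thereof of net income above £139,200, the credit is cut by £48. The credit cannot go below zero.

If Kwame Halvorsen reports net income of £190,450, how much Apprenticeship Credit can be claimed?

Apprenticeship Credit: income exceeds £139,200 by £51,250, which is 52 full-or-partial £1,000 increments; reduction = 52 × £48 = £2,496, leaving £912.

£912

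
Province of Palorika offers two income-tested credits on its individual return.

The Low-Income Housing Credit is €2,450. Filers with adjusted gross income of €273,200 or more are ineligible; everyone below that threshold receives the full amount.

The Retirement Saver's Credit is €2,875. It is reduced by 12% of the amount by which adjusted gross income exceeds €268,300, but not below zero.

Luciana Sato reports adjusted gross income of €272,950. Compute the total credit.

€4,767

Low-Income Housing Credit: €272,950 is below the €273,200 cutoff, so the full €2,450 applies.
Retirement Saver's Credit: 12% of the €4,650 excess over €268,300 is €558; credit = €2,875 − €558 = €2,317.
Total: €2,450 + €2,317 = €4,767.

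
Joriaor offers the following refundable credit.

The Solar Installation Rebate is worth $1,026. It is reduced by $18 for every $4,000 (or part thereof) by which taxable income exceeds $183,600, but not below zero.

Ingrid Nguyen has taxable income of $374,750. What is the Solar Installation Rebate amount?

$162

Solar Installation Rebate: income exceeds $183,600 by $191,150, which is 48 full-or-partial $4,000 increments; reduction = 48 × $18 = $864, leaving $162.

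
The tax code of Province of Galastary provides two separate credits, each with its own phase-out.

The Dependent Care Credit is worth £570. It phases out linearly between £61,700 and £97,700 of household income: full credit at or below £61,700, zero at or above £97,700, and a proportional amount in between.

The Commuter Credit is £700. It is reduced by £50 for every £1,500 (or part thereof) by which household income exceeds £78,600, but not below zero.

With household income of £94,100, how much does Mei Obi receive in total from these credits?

Dependent Care Credit: £94,100 is £32,400 into a £36,000 phase-out range, leaving 3,600/36,000 of the credit: £570 × 3,600/36,000 = £57.
Commuter Credit: income exceeds £78,600 by £15,500, which is 11 full-or-partial £1,500 increments; reduction = 11 × £50 = £550, leaving £150.
Total: £57 + £150 = £207.

£207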